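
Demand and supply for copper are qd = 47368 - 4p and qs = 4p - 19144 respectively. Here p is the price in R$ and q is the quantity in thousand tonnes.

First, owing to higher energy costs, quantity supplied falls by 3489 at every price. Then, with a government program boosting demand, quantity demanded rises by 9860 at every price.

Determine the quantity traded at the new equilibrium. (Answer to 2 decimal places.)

Solve the original market: 47368 - 4p = 4p - 19144, hence p = 8314 and q = 14112.
After the shift, demand is qd = 57228 - 4p and supply is qs = 4p - 22633.
New equilibrium: 57228 - 4p = 4p - 22633 ⇒ 79861 = 8p ⇒ p = 9982.625, q = 17297.5.

17297.50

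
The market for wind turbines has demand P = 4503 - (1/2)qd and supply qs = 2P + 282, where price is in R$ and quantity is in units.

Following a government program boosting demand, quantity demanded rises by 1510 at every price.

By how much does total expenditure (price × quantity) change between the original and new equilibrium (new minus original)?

Before the shock: 9006 - 2P = 2P + 282 ⇒ 8724 = 4P ⇒ P = 2181, q = 4644.
With the change applied: demand qd = 10516 - 2P, supply qs = 2P + 282.
Setting them equal: 10516 - 2P = 2P + 282 → 10234 = 4P, so P = 2558.5 and q = 5399.
Expenditure moves from 2181×4644 = 10128564 to 2558.5×5399 = 13813341.5; change = +3684777.5.

+3684777.5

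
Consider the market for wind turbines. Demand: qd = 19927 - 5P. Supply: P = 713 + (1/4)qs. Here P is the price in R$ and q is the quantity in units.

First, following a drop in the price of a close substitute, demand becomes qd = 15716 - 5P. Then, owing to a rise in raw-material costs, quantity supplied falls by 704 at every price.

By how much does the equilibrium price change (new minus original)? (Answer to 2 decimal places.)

-389.67

Initially, 19927 - 5P = 4P - 2852, so 22779 = 9P and P = 2531, q = 7272.
The shock moves the curves to qd = 15716 - 5P and qs = 4P - 3556.
Setting them equal: 15716 - 5P = 4P - 3556 → 19272 = 9P, so P = 6424/3 ≈ 2141.3333 and q = 15028/3 ≈ 5009.3333.
ΔP = 2141.3333 − 2531 = -389.67.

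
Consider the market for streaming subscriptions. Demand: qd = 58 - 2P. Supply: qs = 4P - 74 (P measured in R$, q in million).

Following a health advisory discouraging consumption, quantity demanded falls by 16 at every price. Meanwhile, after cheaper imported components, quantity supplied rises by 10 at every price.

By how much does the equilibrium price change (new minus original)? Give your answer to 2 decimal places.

-4.33

Solve the original market: 58 - 2P = 4P - 74, hence P = 22 and q = 14.
The shock moves the curves to qd = 42 - 2P and qs = 4P - 64.
Setting them equal: 42 - 2P = 4P - 64 → 106 = 6P, so P = 53/3 ≈ 17.6667 and q = 20/3 ≈ 6.6667.
ΔP = 17.6667 − 22 = -4.33.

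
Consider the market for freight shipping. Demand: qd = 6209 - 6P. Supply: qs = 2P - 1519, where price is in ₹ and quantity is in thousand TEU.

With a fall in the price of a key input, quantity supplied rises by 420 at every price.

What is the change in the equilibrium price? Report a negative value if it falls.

-52.5

Initially, 6209 - 6P = 2P - 1519, so 7728 = 8P and P = 966, q = 413.
After the shift, demand is qd = 6209 - 6P and supply is qs = 2P - 1099.
Setting them equal: 6209 - 6P = 2P - 1099 → 7308 = 8P, so P = 913.5 and q = 728.
ΔP = 913.5 − 966 = -52.5.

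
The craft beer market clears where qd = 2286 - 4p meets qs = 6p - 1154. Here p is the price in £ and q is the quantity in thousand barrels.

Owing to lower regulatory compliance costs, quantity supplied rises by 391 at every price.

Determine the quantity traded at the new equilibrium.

1066.4

Before the shock: 2286 - 4p = 6p - 1154 ⇒ 3440 = 10p ⇒ p = 344, q = 910.
The shock moves the curves to qd = 2286 - 4p and qs = 6p - 763.
Clearing the new market: 2286 - 4p = 6p - 763, so p = 304.9 and q = 1066.4.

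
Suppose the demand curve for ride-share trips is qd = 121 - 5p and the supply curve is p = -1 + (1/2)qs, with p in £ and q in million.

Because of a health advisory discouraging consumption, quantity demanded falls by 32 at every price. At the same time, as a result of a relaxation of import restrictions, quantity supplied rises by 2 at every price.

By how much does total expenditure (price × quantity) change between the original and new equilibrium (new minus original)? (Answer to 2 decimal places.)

Before the shock: 121 - 5p = 2p + 2 ⇒ 119 = 7p ⇒ p = 17, q = 36.
With the change applied: demand qd = 89 - 5p, supply qs = 2p + 4.
Equate the new curves: 89 - 5p = 2p + 4, giving 85 = 7p, p = 85/7 ≈ 12.1429, q = 198/7 ≈ 28.2857.
Expenditure moves from 17×36 = 612 to 12.1429×28.2857 = 343.4694; change = -268.53.

-268.53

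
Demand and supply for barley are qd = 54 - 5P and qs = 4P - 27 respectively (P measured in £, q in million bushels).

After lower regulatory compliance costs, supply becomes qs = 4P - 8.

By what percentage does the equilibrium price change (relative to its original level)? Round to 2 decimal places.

Before the shock: 54 - 5P = 4P - 27 ⇒ 81 = 9P ⇒ P = 9, q = 9.
After the shift, demand is qd = 54 - 5P and supply is qs = 4P - 8.
New equilibrium: 54 - 5P = 4P - 8 ⇒ 62 = 9P ⇒ P = 62/9 ≈ 6.8889, q = 176/9 ≈ 19.5556.
%ΔP = (6.8889 − 9) / 9 × 100 = -23.46%.

-23.46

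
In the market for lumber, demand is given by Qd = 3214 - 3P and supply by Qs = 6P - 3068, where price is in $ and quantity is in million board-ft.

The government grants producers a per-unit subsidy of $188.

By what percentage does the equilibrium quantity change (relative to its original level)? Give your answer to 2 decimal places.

+33.57

Initially, 3214 - 3P = 6P - 3068, so 6282 = 9P and P = 698, Q = 1120.
Since sellers receive the price plus the subsidy, the effective supply curve becomes Qs = 6P - 1940.
Setting them equal: 3214 - 3P = 6P - 1940 → 5154 = 9P, so P = 1718/3 ≈ 572.6667 and Q = 1496.
%ΔQ = (1496 − 1120) / 1120 × 100 = +33.57%.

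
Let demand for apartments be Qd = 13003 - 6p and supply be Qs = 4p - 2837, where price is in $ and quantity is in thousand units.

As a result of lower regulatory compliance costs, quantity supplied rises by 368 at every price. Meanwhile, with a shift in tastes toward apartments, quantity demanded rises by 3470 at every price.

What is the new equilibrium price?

Before the shock: 13003 - 6p = 4p - 2837 ⇒ 15840 = 10p ⇒ p = 1584, Q = 3499.
With the change applied: demand Qd = 16473 - 6p, supply Qs = 4p - 2469.
New equilibrium: 16473 - 6p = 4p - 2469 ⇒ 18942 = 10p ⇒ p = 1894.2, Q = 5107.8.

1894.2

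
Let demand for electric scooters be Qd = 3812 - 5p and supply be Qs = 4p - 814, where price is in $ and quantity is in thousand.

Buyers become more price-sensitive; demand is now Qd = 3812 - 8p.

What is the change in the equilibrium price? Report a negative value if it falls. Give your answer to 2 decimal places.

Solve the original market: 3812 - 5p = 4p - 814, hence p = 514 and Q = 1242.
The shock moves the curves to Qd = 3812 - 8p and Qs = 4p - 814.
Equate the new curves: 3812 - 8p = 4p - 814, giving 4626 = 12p, p = 385.5, Q = 728.
Δp = 385.5 − 514 = -128.50.

-128.50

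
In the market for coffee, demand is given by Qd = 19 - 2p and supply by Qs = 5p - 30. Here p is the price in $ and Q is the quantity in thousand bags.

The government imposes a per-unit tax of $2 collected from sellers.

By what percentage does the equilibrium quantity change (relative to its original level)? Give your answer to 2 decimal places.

-57.14

Initially, 19 - 2p = 5p - 30, so 49 = 7p and p = 7, Q = 5.
Since sellers keep the price net of the tax, the effective supply curve becomes Qs = 5p - 40.
Setting them equal: 19 - 2p = 5p - 40 → 59 = 7p, so p = 59/7 ≈ 8.4286 and Q = 15/7 ≈ 2.1429.
%ΔQ = (2.1429 − 5) / 5 × 100 = -57.14%.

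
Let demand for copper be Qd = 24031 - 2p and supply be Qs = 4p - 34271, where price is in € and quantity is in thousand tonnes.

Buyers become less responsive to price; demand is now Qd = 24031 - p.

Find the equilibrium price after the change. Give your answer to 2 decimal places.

11660.40

Before the shock: 24031 - 2p = 4p - 34271 ⇒ 58302 = 6p ⇒ p = 9717, Q = 4597.
With the change applied: demand Qd = 24031 - p, supply Qs = 4p - 34271.
Clearing the new market: 24031 - p = 4p - 34271, so p = 11660.4 and Q = 12370.6.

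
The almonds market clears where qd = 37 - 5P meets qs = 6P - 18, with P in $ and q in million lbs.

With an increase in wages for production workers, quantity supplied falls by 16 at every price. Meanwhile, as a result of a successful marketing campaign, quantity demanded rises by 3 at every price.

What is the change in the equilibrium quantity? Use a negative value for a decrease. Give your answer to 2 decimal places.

Initially, 37 - 5P = 6P - 18, so 55 = 11P and P = 5, q = 12.
The shock moves the curves to qd = 40 - 5P and qs = 6P - 34.
Setting them equal: 40 - 5P = 6P - 34 → 74 = 11P, so P = 74/11 ≈ 6.7273 and q = 70/11 ≈ 6.3636.
Δq = 6.3636 − 12 = -5.64.

-5.64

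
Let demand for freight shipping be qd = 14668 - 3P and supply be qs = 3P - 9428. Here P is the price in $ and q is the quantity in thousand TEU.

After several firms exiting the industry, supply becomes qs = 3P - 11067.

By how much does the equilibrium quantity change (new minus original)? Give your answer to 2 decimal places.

Original equilibrium: 14668 - 3P = 3P - 9428 gives 24096 = 6P, so P = 4016 and q = 2620.
The shock moves the curves to qd = 14668 - 3P and qs = 3P - 11067.
Setting them equal: 14668 - 3P = 3P - 11067 → 25735 = 6P, so P = 25735/6 ≈ 4289.1667 and q = 1800.5.
Δq = 1800.5 − 2620 = -819.50.

-819.50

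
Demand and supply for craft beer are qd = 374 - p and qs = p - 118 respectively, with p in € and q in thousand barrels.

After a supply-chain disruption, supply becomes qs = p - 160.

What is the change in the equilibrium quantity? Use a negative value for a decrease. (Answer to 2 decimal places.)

-21.00

Initially, 374 - p = p - 118, so 492 = 2p and p = 246, q = 128.
After the shift, demand is qd = 374 - p and supply is qs = p - 160.
Setting them equal: 374 - p = p - 160 → 534 = 2p, so p = 267 and q = 107.
Δq = 107 − 128 = -21.00.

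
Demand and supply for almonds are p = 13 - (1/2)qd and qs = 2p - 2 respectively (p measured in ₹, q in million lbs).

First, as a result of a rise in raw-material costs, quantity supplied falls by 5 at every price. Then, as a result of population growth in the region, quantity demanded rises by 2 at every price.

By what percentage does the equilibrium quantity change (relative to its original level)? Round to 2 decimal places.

Before the shock: 26 - 2p = 2p - 2 ⇒ 28 = 4p ⇒ p = 7, q = 12.
The new curves are qd = 28 - 2p (demand) and qs = 2p - 7 (supply).
New equilibrium: 28 - 2p = 2p - 7 ⇒ 35 = 4p ⇒ p = 8.75, q = 10.5.
%Δq = (10.5 − 12) / 12 × 100 = -12.50%.

-12.50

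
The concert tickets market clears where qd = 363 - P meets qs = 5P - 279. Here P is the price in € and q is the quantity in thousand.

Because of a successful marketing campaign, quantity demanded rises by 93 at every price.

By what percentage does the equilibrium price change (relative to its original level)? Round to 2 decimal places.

Initially, 363 - P = 5P - 279, so 642 = 6P and P = 107, q = 256.
The shock moves the curves to qd = 456 - P and qs = 5P - 279.
Equate the new curves: 456 - P = 5P - 279, giving 735 = 6P, P = 122.5, q = 333.5.
%ΔP = (122.5 − 107) / 107 × 100 = +14.49%.

+14.49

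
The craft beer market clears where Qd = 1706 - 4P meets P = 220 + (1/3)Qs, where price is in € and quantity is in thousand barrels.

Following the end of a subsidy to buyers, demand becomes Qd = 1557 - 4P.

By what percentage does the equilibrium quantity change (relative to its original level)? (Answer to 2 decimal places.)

-18.04

Initially, 1706 - 4P = 3P - 660, so 2366 = 7P and P = 338, Q = 354.
The shock moves the curves to Qd = 1557 - 4P and Qs = 3P - 660.
Clearing the new market: 1557 - 4P = 3P - 660, so P = 2217/7 ≈ 316.7143 and Q = 2031/7 ≈ 290.1429.
%ΔQ = (290.1429 − 354) / 354 × 100 = -18.04%.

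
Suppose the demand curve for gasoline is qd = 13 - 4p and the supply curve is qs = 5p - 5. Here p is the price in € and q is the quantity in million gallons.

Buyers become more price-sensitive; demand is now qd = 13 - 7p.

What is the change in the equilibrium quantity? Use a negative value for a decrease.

Original equilibrium: 13 - 4p = 5p - 5 gives 18 = 9p, so p = 2 and q = 5.
The new curves are qd = 13 - 7p (demand) and qs = 5p - 5 (supply).
Clearing the new market: 13 - 7p = 5p - 5, so p = 1.5 and q = 2.5.
Δq = 2.5 − 5 = -2.5.

-2.5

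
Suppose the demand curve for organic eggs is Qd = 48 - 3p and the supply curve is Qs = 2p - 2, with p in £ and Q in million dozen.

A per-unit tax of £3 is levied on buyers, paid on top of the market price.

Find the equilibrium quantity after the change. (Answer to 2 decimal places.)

Solve the original market: 48 - 3p = 2p - 2, hence p = 10 and Q = 18.
Since buyers pay the price plus the tax, the effective demand curve becomes Qd = 39 - 3p.
New equilibrium: 39 - 3p = 2p - 2 ⇒ 41 = 5p ⇒ p = 8.2, Q = 14.4.

14.40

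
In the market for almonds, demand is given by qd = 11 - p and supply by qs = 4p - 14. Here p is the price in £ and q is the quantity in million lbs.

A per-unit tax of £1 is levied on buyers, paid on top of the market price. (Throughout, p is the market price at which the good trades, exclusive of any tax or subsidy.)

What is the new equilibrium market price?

Original equilibrium: 11 - p = 4p - 14 gives 25 = 5p, so p = 5 and q = 6.
Since buyers pay the price plus the tax, the effective demand curve becomes qd = 10 - p.
Equate the new curves: 10 - p = 4p - 14, giving 24 = 5p, p = 4.8, q = 5.2.

4.8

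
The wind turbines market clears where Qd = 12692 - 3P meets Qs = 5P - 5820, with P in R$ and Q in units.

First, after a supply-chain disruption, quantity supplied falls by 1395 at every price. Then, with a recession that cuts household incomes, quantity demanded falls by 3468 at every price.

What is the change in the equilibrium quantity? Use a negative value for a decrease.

Before the shock: 12692 - 3P = 5P - 5820 ⇒ 18512 = 8P ⇒ P = 2314, Q = 5750.
With the change applied: demand Qd = 9224 - 3P, supply Qs = 5P - 7215.
Equate the new curves: 9224 - 3P = 5P - 7215, giving 16439 = 8P, P = 2054.875, Q = 3059.375.
ΔQ = 3059.375 − 5750 = -2690.625.

-2690.625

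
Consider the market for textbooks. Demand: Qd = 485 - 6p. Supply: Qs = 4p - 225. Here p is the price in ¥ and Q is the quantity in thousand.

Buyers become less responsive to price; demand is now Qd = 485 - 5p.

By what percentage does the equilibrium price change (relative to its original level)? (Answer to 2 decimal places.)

+11.11

Original equilibrium: 485 - 6p = 4p - 225 gives 710 = 10p, so p = 71 and Q = 59.
The shock moves the curves to Qd = 485 - 5p and Qs = 4p - 225.
New equilibrium: 485 - 5p = 4p - 225 ⇒ 710 = 9p ⇒ p = 710/9 ≈ 78.8889, Q = 815/9 ≈ 90.5556.
%Δp = (78.8889 − 71) / 71 × 100 = +11.11%.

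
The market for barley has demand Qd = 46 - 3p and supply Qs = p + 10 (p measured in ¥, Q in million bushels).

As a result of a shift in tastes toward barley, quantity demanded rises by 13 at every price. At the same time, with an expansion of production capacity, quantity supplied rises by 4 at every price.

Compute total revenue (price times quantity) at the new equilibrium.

Initially, 46 - 3p = p + 10, so 36 = 4p and p = 9, Q = 19.
The new curves are Qd = 59 - 3p (demand) and Qs = p + 14 (supply).
Clearing the new market: 59 - 3p = p + 14, so p = 11.25 and Q = 25.25.
New expenditure = 11.25 × 25.25 = 284.0625.

284.0625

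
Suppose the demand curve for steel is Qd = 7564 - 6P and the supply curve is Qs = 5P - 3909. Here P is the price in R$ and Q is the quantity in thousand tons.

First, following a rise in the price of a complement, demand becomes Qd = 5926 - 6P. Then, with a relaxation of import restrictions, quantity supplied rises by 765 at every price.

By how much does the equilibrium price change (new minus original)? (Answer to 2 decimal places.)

Solve the original market: 7564 - 6P = 5P - 3909, hence P = 1043 and Q = 1306.
The shock moves the curves to Qd = 5926 - 6P and Qs = 5P - 3144.
Setting them equal: 5926 - 6P = 5P - 3144 → 9070 = 11P, so P = 9070/11 ≈ 824.5455 and Q = 10766/11 ≈ 978.7273.
ΔP = 824.5455 − 1043 = -218.45.

-218.45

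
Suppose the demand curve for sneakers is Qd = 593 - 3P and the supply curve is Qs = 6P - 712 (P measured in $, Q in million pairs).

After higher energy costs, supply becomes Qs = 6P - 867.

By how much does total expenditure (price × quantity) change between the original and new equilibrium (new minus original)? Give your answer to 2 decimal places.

-5660.37

Solve the original market: 593 - 3P = 6P - 712, hence P = 145 and Q = 158.
With the change applied: demand Qd = 593 - 3P, supply Qs = 6P - 867.
New equilibrium: 593 - 3P = 6P - 867 ⇒ 1460 = 9P ⇒ P = 1460/9 ≈ 162.2222, Q = 319/3 ≈ 106.3333.
Expenditure moves from 145×158 = 22910 to 162.2222×106.3333 = 17249.6296; change = -5660.37.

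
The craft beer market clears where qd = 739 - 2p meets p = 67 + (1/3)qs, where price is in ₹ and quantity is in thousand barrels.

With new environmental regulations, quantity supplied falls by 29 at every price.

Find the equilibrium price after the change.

193.8

Initially, 739 - 2p = 3p - 201, so 940 = 5p and p = 188, q = 363.
With the change applied: demand qd = 739 - 2p, supply qs = 3p - 230.
Setting them equal: 739 - 2p = 3p - 230 → 969 = 5p, so p = 193.8 and q = 351.4.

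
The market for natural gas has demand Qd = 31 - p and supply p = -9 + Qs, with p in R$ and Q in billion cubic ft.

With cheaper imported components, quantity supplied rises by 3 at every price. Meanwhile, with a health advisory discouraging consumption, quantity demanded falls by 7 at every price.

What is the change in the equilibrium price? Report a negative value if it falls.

-5

Solve the original market: 31 - p = p + 9, hence p = 11 and Q = 20.
The shock moves the curves to Qd = 24 - p and Qs = p + 12.
New equilibrium: 24 - p = p + 12 ⇒ 12 = 2p ⇒ p = 6, Q = 18.
Δp = 6 − 11 = -5.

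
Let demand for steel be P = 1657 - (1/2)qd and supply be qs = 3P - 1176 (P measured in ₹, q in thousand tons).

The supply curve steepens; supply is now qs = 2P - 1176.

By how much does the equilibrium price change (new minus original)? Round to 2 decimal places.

+224.50

Original equilibrium: 3314 - 2P = 3P - 1176 gives 4490 = 5P, so P = 898 and q = 1518.
The shock moves the curves to qd = 3314 - 2P and qs = 2P - 1176.
Equate the new curves: 3314 - 2P = 2P - 1176, giving 4490 = 4P, P = 1122.5, q = 1069.
ΔP = 1122.5 − 898 = +224.50.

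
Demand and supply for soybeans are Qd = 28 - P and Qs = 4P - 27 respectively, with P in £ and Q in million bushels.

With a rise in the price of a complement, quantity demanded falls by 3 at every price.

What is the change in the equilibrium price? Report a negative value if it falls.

Before the shock: 28 - P = 4P - 27 ⇒ 55 = 5P ⇒ P = 11, Q = 17.
With the change applied: demand Qd = 25 - P, supply Qs = 4P - 27.
Equate the new curves: 25 - P = 4P - 27, giving 52 = 5P, P = 10.4, Q = 14.6.
ΔP = 10.4 − 11 = -0.6.

-0.6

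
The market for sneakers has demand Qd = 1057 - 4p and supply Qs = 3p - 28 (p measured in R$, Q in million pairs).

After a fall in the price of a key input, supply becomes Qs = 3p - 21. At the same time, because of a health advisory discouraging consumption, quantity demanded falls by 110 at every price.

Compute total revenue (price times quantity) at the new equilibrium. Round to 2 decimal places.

54464.82

Original equilibrium: 1057 - 4p = 3p - 28 gives 1085 = 7p, so p = 155 and Q = 437.
With the change applied: demand Qd = 947 - 4p, supply Qs = 3p - 21.
Equate the new curves: 947 - 4p = 3p - 21, giving 968 = 7p, p = 968/7 ≈ 138.2857, Q = 2757/7 ≈ 393.8571.
New expenditure = 138.2857 × 393.8571 = 54464.82.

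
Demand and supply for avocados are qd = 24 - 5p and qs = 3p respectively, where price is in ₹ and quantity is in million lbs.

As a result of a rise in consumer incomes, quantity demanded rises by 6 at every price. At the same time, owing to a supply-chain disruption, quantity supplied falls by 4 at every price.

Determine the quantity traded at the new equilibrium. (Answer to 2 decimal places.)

Before the shock: 24 - 5p = 3p ⇒ 24 = 8p ⇒ p = 3, q = 9.
The new curves are qd = 30 - 5p (demand) and qs = 3p - 4 (supply).
Equate the new curves: 30 - 5p = 3p - 4, giving 34 = 8p, p = 4.25, q = 8.75.

8.75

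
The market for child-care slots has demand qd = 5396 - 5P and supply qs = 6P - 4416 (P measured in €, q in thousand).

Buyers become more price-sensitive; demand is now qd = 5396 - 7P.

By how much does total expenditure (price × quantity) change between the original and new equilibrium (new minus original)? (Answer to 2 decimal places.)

Original equilibrium: 5396 - 5P = 6P - 4416 gives 9812 = 11P, so P = 892 and q = 936.
With the change applied: demand qd = 5396 - 7P, supply qs = 6P - 4416.
New equilibrium: 5396 - 7P = 6P - 4416 ⇒ 9812 = 13P ⇒ P = 9812/13 ≈ 754.7692, q = 1464/13 ≈ 112.6154.
Expenditure moves from 892×936 = 834912 to 754.7692×112.6154 = 84998.6272; change = -749913.37.

-749913.37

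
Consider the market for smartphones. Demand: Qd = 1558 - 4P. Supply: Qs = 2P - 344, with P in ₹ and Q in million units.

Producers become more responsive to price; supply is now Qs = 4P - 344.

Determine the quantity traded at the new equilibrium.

Original equilibrium: 1558 - 4P = 2P - 344 gives 1902 = 6P, so P = 317 and Q = 290.
The shock moves the curves to Qd = 1558 - 4P and Qs = 4P - 344.
Clearing the new market: 1558 - 4P = 4P - 344, so P = 237.75 and Q = 607.

607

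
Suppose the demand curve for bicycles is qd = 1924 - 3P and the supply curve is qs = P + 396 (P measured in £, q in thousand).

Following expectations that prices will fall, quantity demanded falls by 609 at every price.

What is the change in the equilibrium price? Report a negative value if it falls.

Original equilibrium: 1924 - 3P = P + 396 gives 1528 = 4P, so P = 382 and q = 778.
The new curves are qd = 1315 - 3P (demand) and qs = P + 396 (supply).
New equilibrium: 1315 - 3P = P + 396 ⇒ 919 = 4P ⇒ P = 229.75, q = 625.75.
ΔP = 229.75 − 382 = -152.25.

-152.25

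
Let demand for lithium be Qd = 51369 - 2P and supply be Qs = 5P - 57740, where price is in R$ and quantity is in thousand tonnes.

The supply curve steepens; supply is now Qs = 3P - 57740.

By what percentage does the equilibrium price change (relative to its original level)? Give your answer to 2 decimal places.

Original equilibrium: 51369 - 2P = 5P - 57740 gives 109109 = 7P, so P = 15587 and Q = 20195.
The shock moves the curves to Qd = 51369 - 2P and Qs = 3P - 57740.
Setting them equal: 51369 - 2P = 3P - 57740 → 109109 = 5P, so P = 21821.8 and Q = 7725.4.
%ΔP = (21821.8 − 15587) / 15587 × 100 = +40.00%.

+40.00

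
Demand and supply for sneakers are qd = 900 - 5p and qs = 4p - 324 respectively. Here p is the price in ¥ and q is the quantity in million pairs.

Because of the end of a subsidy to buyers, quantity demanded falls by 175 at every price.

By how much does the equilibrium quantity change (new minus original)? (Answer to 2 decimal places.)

-77.78

Solve the original market: 900 - 5p = 4p - 324, hence p = 136 and q = 220.
With the change applied: demand qd = 725 - 5p, supply qs = 4p - 324.
Equate the new curves: 725 - 5p = 4p - 324, giving 1049 = 9p, p = 1049/9 ≈ 116.5556, q = 1280/9 ≈ 142.2222.
Δq = 142.2222 − 220 = -77.78.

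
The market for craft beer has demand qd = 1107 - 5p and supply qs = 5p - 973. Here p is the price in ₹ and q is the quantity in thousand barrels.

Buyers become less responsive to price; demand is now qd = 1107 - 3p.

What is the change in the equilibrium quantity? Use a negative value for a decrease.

+260

Original equilibrium: 1107 - 5p = 5p - 973 gives 2080 = 10p, so p = 208 and q = 67.
The new curves are qd = 1107 - 3p (demand) and qs = 5p - 973 (supply).
New equilibrium: 1107 - 3p = 5p - 973 ⇒ 2080 = 8p ⇒ p = 260, q = 327.
Δq = 327 − 67 = +260.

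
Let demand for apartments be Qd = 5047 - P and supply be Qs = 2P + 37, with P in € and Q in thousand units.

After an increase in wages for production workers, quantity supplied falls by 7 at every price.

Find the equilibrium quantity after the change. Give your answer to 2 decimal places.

Solve the original market: 5047 - P = 2P + 37, hence P = 1670 and Q = 3377.
After the shift, demand is Qd = 5047 - P and supply is Qs = 2P + 30.
Setting them equal: 5047 - P = 2P + 30 → 5017 = 3P, so P = 5017/3 ≈ 1672.3333 and Q = 10124/3 ≈ 3374.6667.

3374.67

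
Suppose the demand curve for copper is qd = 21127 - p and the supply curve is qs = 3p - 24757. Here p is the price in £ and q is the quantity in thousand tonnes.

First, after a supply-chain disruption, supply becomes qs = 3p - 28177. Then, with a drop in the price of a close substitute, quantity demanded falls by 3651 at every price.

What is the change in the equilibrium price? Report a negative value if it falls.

Initially, 21127 - p = 3p - 24757, so 45884 = 4p and p = 11471, q = 9656.
The new curves are qd = 17476 - p (demand) and qs = 3p - 28177 (supply).
Setting them equal: 17476 - p = 3p - 28177 → 45653 = 4p, so p = 11413.25 and q = 6062.75.
Δp = 11413.25 − 11471 = -57.75.

-57.75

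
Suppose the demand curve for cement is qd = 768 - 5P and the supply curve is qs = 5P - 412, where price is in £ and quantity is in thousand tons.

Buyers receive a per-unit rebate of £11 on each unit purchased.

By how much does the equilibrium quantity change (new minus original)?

Solve the original market: 768 - 5P = 5P - 412, hence P = 118 and q = 178.
Since buyers' out-of-pocket price is the market price minus the rebate, the effective demand curve becomes qd = 823 - 5P.
Setting them equal: 823 - 5P = 5P - 412 → 1235 = 10P, so P = 123.5 and q = 205.5.
Δq = 205.5 − 178 = +27.5.

+27.5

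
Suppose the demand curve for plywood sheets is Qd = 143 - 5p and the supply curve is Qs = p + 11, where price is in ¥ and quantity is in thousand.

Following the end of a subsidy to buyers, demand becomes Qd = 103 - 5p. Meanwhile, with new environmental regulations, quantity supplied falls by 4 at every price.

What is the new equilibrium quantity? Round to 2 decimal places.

Initially, 143 - 5p = p + 11, so 132 = 6p and p = 22, Q = 33.
The new curves are Qd = 103 - 5p (demand) and Qs = p + 7 (supply).
Clearing the new market: 103 - 5p = p + 7, so p = 16 and Q = 23.

23.00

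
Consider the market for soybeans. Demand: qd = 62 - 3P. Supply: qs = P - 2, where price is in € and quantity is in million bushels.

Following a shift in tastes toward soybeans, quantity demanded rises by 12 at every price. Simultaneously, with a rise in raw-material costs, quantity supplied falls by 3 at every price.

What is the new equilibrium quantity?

Solve the original market: 62 - 3P = P - 2, hence P = 16 and q = 14.
The shock moves the curves to qd = 74 - 3P and qs = P - 5.
Setting them equal: 74 - 3P = P - 5 → 79 = 4P, so P = 19.75 and q = 14.75.

14.75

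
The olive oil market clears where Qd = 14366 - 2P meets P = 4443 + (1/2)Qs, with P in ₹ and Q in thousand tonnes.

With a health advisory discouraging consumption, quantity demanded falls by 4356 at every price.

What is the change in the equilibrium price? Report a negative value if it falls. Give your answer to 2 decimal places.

-1089.00

Solve the original market: 14366 - 2P = 2P - 8886, hence P = 5813 and Q = 2740.
The shock moves the curves to Qd = 10010 - 2P and Qs = 2P - 8886.
Equate the new curves: 10010 - 2P = 2P - 8886, giving 18896 = 4P, P = 4724, Q = 562.
ΔP = 4724 − 5813 = -1089.00.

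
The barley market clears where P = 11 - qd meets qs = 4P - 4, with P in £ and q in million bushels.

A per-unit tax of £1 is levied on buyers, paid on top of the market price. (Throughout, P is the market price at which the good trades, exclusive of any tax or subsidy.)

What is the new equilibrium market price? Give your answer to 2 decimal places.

2.80

Initially, 11 - P = 4P - 4, so 15 = 5P and P = 3, q = 8.
Since buyers pay the price plus the tax, the effective demand curve becomes qd = 10 - P.
Equate the new curves: 10 - P = 4P - 4, giving 14 = 5P, P = 2.8, q = 7.2.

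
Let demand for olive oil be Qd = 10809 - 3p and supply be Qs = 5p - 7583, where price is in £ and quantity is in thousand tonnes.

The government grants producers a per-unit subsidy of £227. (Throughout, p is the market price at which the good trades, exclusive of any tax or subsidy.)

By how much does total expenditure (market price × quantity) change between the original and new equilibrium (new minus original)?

+363111.328125

Initially, 10809 - 3p = 5p - 7583, so 18392 = 8p and p = 2299, Q = 3912.
Since sellers receive the price plus the subsidy, the effective supply curve becomes Qs = 5p - 6448.
Clearing the new market: 10809 - 3p = 5p - 6448, so p = 2157.125 and Q = 4337.625.
Expenditure moves from 2299×3912 = 8993688 to 2157.125×4337.625 = 9356799.328125; change = +363111.328125.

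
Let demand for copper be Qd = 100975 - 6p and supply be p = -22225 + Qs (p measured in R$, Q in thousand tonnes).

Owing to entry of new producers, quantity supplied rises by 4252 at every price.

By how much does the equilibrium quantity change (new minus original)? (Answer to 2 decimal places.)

Before the shock: 100975 - 6p = p + 22225 ⇒ 78750 = 7p ⇒ p = 11250, Q = 33475.
With the change applied: demand Qd = 100975 - 6p, supply Qs = p + 26477.
Clearing the new market: 100975 - 6p = p + 26477, so p = 74498/7 ≈ 10642.5714 and Q = 259837/7 ≈ 37119.5714.
ΔQ = 37119.5714 − 33475 = +3644.57.

+3644.57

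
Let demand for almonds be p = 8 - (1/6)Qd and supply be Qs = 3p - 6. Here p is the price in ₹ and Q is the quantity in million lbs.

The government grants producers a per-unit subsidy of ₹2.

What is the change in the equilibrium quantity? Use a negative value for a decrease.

+4

Before the shock: 48 - 6p = 3p - 6 ⇒ 54 = 9p ⇒ p = 6, Q = 12.
Since sellers receive the price plus the subsidy, the effective supply curve becomes Qs = 3p.
Equate the new curves: 48 - 6p = 3p, giving 48 = 9p, p = 16/3 ≈ 5.3333, Q = 16.
ΔQ = 16 − 12 = +4.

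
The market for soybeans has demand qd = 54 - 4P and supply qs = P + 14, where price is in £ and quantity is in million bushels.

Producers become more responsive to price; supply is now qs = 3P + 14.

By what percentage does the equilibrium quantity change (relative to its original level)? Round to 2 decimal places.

+41.56

Solve the original market: 54 - 4P = P + 14, hence P = 8 and q = 22.
After the shift, demand is qd = 54 - 4P and supply is qs = 3P + 14.
Setting them equal: 54 - 4P = 3P + 14 → 40 = 7P, so P = 40/7 ≈ 5.7143 and q = 218/7 ≈ 31.1429.
%Δq = (31.1429 − 22) / 22 × 100 = +41.56%.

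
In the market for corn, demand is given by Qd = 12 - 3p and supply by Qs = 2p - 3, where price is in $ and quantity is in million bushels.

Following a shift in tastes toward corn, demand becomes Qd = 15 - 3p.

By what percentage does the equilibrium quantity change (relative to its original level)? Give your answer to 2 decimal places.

Solve the original market: 12 - 3p = 2p - 3, hence p = 3 and Q = 3.
With the change applied: demand Qd = 15 - 3p, supply Qs = 2p - 3.
New equilibrium: 15 - 3p = 2p - 3 ⇒ 18 = 5p ⇒ p = 3.6, Q = 4.2.
%ΔQ = (4.2 − 3) / 3 × 100 = +40.00%.

+40.00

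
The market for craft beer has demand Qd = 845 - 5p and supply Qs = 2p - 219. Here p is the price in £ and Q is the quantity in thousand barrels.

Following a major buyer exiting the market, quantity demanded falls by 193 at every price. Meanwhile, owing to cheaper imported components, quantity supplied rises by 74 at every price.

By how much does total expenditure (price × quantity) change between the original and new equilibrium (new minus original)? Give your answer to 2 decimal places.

Initially, 845 - 5p = 2p - 219, so 1064 = 7p and p = 152, Q = 85.
The shock moves the curves to Qd = 652 - 5p and Qs = 2p - 145.
New equilibrium: 652 - 5p = 2p - 145 ⇒ 797 = 7p ⇒ p = 797/7 ≈ 113.8571, Q = 579/7 ≈ 82.7143.
Expenditure moves from 152×85 = 12920 to 113.8571×82.7143 = 9417.6122; change = -3502.39.

-3502.39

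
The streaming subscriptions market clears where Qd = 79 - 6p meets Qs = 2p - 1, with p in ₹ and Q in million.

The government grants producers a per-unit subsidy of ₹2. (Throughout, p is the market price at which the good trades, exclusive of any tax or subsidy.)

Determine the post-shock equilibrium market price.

9.5

Initially, 79 - 6p = 2p - 1, so 80 = 8p and p = 10, Q = 19.
Since sellers receive the price plus the subsidy, the effective supply curve becomes Qs = 2p + 3.
Setting them equal: 79 - 6p = 2p + 3 → 76 = 8p, so p = 9.5 and Q = 22.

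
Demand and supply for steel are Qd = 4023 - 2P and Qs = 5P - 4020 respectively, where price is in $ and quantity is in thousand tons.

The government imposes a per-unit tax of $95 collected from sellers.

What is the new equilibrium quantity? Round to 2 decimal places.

1589.29

Initially, 4023 - 2P = 5P - 4020, so 8043 = 7P and P = 1149, Q = 1725.
Since sellers keep the price net of the tax, the effective supply curve becomes Qs = 5P - 4495.
Clearing the new market: 4023 - 2P = 5P - 4495, so P = 8518/7 ≈ 1216.8571 and Q = 11125/7 ≈ 1589.2857.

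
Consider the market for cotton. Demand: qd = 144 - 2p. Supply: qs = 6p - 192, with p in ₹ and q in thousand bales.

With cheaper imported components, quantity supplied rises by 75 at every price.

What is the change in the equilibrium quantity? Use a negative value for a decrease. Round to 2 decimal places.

Original equilibrium: 144 - 2p = 6p - 192 gives 336 = 8p, so p = 42 and q = 60.
With the change applied: demand qd = 144 - 2p, supply qs = 6p - 117.
Clearing the new market: 144 - 2p = 6p - 117, so p = 32.625 and q = 78.75.
Δq = 78.75 − 60 = +18.75.

+18.75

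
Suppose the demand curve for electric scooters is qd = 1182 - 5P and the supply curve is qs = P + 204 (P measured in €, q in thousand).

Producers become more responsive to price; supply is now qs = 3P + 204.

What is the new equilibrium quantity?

570.75

Original equilibrium: 1182 - 5P = P + 204 gives 978 = 6P, so P = 163 and q = 367.
The new curves are qd = 1182 - 5P (demand) and qs = 3P + 204 (supply).
Clearing the new market: 1182 - 5P = 3P + 204, so P = 122.25 and q = 570.75.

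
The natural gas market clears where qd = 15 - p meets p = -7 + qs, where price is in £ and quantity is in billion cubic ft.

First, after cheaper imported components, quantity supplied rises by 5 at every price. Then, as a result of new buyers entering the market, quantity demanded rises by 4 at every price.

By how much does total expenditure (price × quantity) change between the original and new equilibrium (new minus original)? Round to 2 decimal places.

+10.25

Original equilibrium: 15 - p = p + 7 gives 8 = 2p, so p = 4 and q = 11.
The shock moves the curves to qd = 19 - p and qs = p + 12.
Setting them equal: 19 - p = p + 12 → 7 = 2p, so p = 3.5 and q = 15.5.
Expenditure moves from 4×11 = 44 to 3.5×15.5 = 54.25; change = +10.25.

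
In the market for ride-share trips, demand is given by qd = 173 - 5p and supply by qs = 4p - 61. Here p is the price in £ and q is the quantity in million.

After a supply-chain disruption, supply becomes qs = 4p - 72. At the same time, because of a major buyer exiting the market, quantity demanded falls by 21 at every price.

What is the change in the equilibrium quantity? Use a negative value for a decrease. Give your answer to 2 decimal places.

-15.44

Initially, 173 - 5p = 4p - 61, so 234 = 9p and p = 26, q = 43.
With the change applied: demand qd = 152 - 5p, supply qs = 4p - 72.
Equate the new curves: 152 - 5p = 4p - 72, giving 224 = 9p, p = 224/9 ≈ 24.8889, q = 248/9 ≈ 27.5556.
Δq = 27.5556 − 43 = -15.44.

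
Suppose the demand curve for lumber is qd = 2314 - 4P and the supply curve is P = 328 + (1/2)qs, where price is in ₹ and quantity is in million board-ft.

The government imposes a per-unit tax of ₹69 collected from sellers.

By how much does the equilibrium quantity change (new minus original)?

-92

Solve the original market: 2314 - 4P = 2P - 656, hence P = 495 and q = 334.
Since sellers keep the price net of the tax, the effective supply curve becomes qs = 2P - 794.
New equilibrium: 2314 - 4P = 2P - 794 ⇒ 3108 = 6P ⇒ P = 518, q = 242.
Δq = 242 − 334 = -92.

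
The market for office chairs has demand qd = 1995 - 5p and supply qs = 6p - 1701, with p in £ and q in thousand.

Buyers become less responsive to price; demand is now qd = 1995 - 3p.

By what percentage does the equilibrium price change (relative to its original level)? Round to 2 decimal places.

Solve the original market: 1995 - 5p = 6p - 1701, hence p = 336 and q = 315.
With the change applied: demand qd = 1995 - 3p, supply qs = 6p - 1701.
Clearing the new market: 1995 - 3p = 6p - 1701, so p = 1232/3 ≈ 410.6667 and q = 763.
%Δp = (410.6667 − 336) / 336 × 100 = +22.22%.

+22.22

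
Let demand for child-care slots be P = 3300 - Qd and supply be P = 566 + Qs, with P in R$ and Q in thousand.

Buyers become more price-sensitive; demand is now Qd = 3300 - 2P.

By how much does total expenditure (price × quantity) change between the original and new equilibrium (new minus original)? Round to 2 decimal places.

-1711134.56

Original equilibrium: 3300 - P = P - 566 gives 3866 = 2P, so P = 1933 and Q = 1367.
The new curves are Qd = 3300 - 2P (demand) and Qs = P - 566 (supply).
Setting them equal: 3300 - 2P = P - 566 → 3866 = 3P, so P = 3866/3 ≈ 1288.6667 and Q = 2168/3 ≈ 722.6667.
Expenditure moves from 1933×1367 = 2642411 to 1288.6667×722.6667 = 931276.4444; change = -1711134.56.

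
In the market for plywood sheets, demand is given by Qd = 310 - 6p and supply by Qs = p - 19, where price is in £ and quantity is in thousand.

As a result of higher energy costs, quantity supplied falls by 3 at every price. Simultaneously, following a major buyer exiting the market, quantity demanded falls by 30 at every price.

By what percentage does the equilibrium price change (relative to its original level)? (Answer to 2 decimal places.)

Solve the original market: 310 - 6p = p - 19, hence p = 47 and Q = 28.
The shock moves the curves to Qd = 280 - 6p and Qs = p - 22.
Clearing the new market: 280 - 6p = p - 22, so p = 302/7 ≈ 43.1429 and Q = 148/7 ≈ 21.1429.
%Δp = (43.1429 − 47) / 47 × 100 = -8.21%.

-8.21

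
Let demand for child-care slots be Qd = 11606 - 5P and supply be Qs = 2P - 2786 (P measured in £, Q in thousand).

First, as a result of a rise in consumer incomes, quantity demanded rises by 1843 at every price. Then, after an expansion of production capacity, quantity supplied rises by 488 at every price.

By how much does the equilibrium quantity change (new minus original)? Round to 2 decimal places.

Original equilibrium: 11606 - 5P = 2P - 2786 gives 14392 = 7P, so P = 2056 and Q = 1326.
After the shift, demand is Qd = 13449 - 5P and supply is Qs = 2P - 2298.
Clearing the new market: 13449 - 5P = 2P - 2298, so P = 15747/7 ≈ 2249.5714 and Q = 15408/7 ≈ 2201.1429.
ΔQ = 2201.1429 − 1326 = +875.14.

+875.14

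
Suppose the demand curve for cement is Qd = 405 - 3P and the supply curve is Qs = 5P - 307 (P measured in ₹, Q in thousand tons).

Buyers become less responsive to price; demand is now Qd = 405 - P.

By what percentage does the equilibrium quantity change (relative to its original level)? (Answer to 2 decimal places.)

+107.49

Original equilibrium: 405 - 3P = 5P - 307 gives 712 = 8P, so P = 89 and Q = 138.
With the change applied: demand Qd = 405 - P, supply Qs = 5P - 307.
Equate the new curves: 405 - P = 5P - 307, giving 712 = 6P, P = 356/3 ≈ 118.6667, Q = 859/3 ≈ 286.3333.
%ΔQ = (286.3333 − 138) / 138 × 100 = +107.49%.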